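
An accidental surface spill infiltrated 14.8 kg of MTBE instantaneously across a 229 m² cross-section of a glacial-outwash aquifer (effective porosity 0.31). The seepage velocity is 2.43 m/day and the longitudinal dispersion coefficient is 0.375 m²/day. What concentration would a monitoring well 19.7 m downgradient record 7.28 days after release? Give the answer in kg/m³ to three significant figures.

0.0246 kg/m³

For an instantaneous plane source, C(x,t) = M/(n_e·A·√(4πDt)) · exp(−(x−vt)²/(4Dt)), with n_e·A the pore (flow) area.
Plume center vt = 2.43 × 7.28 = 17.6904 m, so the well at 19.7 m is 2.0096 m downgradient of the peak.
√(4πDt) = 5.857 m, giving peak height M/(n_e·A·√(4πDt)) = 14.8/(0.31 × 229 × 5.857) = 0.03560 kg/m³.
(x−vt)²/(4Dt) = (2.0096)²/(4 × 0.375 × 7.28) = 0.3698; exp(−0.3698) = 0.6909.
C = 0.03560 × 0.6909 = 0.0246 kg/m³.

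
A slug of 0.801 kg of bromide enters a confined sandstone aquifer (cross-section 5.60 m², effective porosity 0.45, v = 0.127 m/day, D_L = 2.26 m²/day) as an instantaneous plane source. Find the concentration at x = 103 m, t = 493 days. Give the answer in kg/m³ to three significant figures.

0.00186 kg/m³

For an instantaneous plane source, C(x,t) = M/(n_e·A·√(4πDt)) · exp(−(x−vt)²/(4Dt)), with n_e·A the pore (flow) area.
Plume center vt = 0.127 × 493 = 62.611 m, so the well at 103 m is 40.389 m downgradient of the peak.
√(4πDt) = 118.3 m, giving peak height M/(n_e·A·√(4πDt)) = 0.801/(0.45 × 5.60 × 118.3) = 0.002687 kg/m³.
(x−vt)²/(4Dt) = (40.389)²/(4 × 2.26 × 493) = 0.3660; exp(−0.3660) = 0.6935.
C = 0.002687 × 0.6935 = 0.00186 kg/m³.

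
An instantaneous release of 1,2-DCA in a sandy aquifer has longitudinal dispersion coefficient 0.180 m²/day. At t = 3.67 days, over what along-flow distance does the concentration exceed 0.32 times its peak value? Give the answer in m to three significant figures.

The plume is Gaussian with σ = √(2Dt) = √(2 × 0.180 × 3.67) = 1.149 m.
C/C_peak = exp(−Δx²/(2σ²)) = 0.32 ⇒ Δx = σ·√(−2 ln 0.32) = 1.149 × 1.510 = 1.735 m.
Width = 2Δx = 3.47 m.

3.47 m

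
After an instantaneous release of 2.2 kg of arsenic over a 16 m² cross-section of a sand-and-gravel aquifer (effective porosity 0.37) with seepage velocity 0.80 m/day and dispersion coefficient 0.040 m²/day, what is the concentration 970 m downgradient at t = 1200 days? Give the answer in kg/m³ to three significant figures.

For an instantaneous plane source, C(x,t) = M/(n_e·A·√(4πDt)) · exp(−(x−vt)²/(4Dt)), with n_e·A the pore (flow) area.
Plume center vt = 0.80 × 1200 = 960 m, so the well at 970 m is 10 m downgradient of the peak.
√(4πDt) = 24.56 m, giving peak height M/(n_e·A·√(4πDt)) = 2.2/(0.37 × 16 × 24.56) = 0.01513 kg/m³.
(x−vt)²/(4Dt) = (10)²/(4 × 0.040 × 1200) = 0.5208; exp(−0.5208) = 0.5940.
C = 0.01513 × 0.5940 = 0.00899 kg/m³.

0.00899 kg/m³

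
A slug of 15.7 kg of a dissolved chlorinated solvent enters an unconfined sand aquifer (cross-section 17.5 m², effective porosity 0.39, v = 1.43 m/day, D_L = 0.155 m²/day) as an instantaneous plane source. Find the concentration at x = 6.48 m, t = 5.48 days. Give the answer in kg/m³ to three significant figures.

0.410 kg/m³

For an instantaneous plane source, C(x,t) = M/(n_e·A·√(4πDt)) · exp(−(x−vt)²/(4Dt)), with n_e·A the pore (flow) area.
Plume center vt = 1.43 × 5.48 = 7.8364 m, so the well at 6.48 m is 1.3564 m upgradient of the peak.
√(4πDt) = 3.267 m, giving peak height M/(n_e·A·√(4πDt)) = 15.7/(0.39 × 17.5 × 3.267) = 0.7041 kg/m³.
(x−vt)²/(4Dt) = (-1.3564)²/(4 × 0.155 × 5.48) = 0.5415; exp(−0.5415) = 0.5819.
C = 0.7041 × 0.5819 = 0.410 kg/m³.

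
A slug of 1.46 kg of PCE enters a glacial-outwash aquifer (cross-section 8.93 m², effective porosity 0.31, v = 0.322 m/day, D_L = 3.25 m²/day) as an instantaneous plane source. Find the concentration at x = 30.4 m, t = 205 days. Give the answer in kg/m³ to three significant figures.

0.00358 kg/m³

For an instantaneous plane source, C(x,t) = M/(n_e·A·√(4πDt)) · exp(−(x−vt)²/(4Dt)), with n_e·A the pore (flow) area.
Plume center vt = 0.322 × 205 = 66.01 m, so the well at 30.4 m is 35.61 m upgradient of the peak.
√(4πDt) = 91.50 m, giving peak height M/(n_e·A·√(4πDt)) = 1.46/(0.31 × 8.93 × 91.50) = 0.005764 kg/m³.
(x−vt)²/(4Dt) = (-35.61)²/(4 × 3.25 × 205) = 0.4758; exp(−0.4758) = 0.6214.
C = 0.005764 × 0.6214 = 0.00358 kg/m³.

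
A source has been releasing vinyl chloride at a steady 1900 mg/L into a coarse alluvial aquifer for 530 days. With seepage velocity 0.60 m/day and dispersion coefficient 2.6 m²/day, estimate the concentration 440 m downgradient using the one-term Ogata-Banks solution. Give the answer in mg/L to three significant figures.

19.1 mg/L

For a continuous step input, C/C₀ ≈ ½·erfc((x−vt)/(2√(Dt))).
vt = 0.60 × 530 = 318 m and 2√(Dt) = 2√(2.6 × 530) = 74.24 m.
Argument (x−vt)/(2√(Dt)) = (440 − 318)/74.24 = 1.643; ½·erfc(1.643) = 0.01007.
C = 1900 × 0.01007 = 19.1 mg/L.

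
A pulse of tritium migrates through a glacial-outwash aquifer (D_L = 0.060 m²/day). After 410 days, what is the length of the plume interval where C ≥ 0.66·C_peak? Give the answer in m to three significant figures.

The plume is Gaussian with σ = √(2Dt) = √(2 × 0.060 × 410) = 7.014 m.
C/C_peak = exp(−Δx²/(2σ²)) = 0.66 ⇒ Δx = σ·√(−2 ln 0.66) = 7.014 × 0.9116 = 6.394 m.
Width = 2Δx = 12.8 m.

12.8 m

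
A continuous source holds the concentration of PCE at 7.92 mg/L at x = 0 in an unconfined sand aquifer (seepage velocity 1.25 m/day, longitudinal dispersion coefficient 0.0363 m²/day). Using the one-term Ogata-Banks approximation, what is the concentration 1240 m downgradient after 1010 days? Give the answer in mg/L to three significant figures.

7.89 mg/L

For a continuous step input, C/C₀ ≈ ½·erfc((x−vt)/(2√(Dt))).
vt = 1.25 × 1010 = 1262.5 m and 2√(Dt) = 2√(0.0363 × 1010) = 12.11 m.
Argument (x−vt)/(2√(Dt)) = (1240 − 1262.5)/12.11 = -1.858; ½·erfc(-1.858) = 0.9957.
C = 7.92 × 0.9957 = 7.89 mg/L.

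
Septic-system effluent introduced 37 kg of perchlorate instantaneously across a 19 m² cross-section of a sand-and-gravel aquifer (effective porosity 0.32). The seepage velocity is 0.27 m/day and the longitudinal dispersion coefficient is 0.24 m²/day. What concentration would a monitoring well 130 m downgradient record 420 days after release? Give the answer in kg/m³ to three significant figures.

0.0863 kg/m³

For an instantaneous plane source, C(x,t) = M/(n_e·A·√(4πDt)) · exp(−(x−vt)²/(4Dt)), with n_e·A the pore (flow) area.
Plume center vt = 0.27 × 420 = 113.4 m, so the well at 130 m is 16.6 m downgradient of the peak.
√(4πDt) = 35.59 m, giving peak height M/(n_e·A·√(4πDt)) = 37/(0.32 × 19 × 35.59) = 0.1710 kg/m³.
(x−vt)²/(4Dt) = (16.6)²/(4 × 0.24 × 420) = 0.6834; exp(−0.6834) = 0.5049.
C = 0.1710 × 0.5049 = 0.0863 kg/m³.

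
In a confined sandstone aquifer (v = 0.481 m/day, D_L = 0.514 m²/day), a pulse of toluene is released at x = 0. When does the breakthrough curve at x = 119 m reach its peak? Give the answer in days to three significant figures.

For the 1D instantaneous-source solution, setting ∂C/∂t = 0 at fixed x gives v²t² + 2Dt − x² = 0, so t = (√(D² + v²x²) − D)/v².
√(D² + v²x²) = √(0.514² + 0.481² × 119²) = 57.24; v² = 0.231361.
t = (57.24 − 0.514)/0.231361 = 245 days (vs. the pure-advection estimate x/v = 247 d).

245 days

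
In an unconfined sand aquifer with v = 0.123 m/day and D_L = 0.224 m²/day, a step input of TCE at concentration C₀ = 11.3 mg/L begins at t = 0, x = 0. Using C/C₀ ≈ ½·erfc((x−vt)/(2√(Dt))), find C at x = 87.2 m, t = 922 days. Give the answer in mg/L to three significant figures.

For a continuous step input, C/C₀ ≈ ½·erfc((x−vt)/(2√(Dt))).
vt = 0.123 × 922 = 113.406 m and 2√(Dt) = 2√(0.224 × 922) = 28.74 m.
Argument (x−vt)/(2√(Dt)) = (87.2 − 113.406)/28.74 = -0.9118; ½·erfc(-0.9118) = 0.9014.
C = 11.3 × 0.9014 = 10.2 mg/L.

10.2 mg/L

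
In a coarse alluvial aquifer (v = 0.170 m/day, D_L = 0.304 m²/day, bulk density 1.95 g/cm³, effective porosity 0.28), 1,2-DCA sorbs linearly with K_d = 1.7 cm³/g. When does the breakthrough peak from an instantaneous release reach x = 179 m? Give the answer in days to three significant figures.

Retardation factor R = 1 + ρ_b·K_d/n = 1 + 1.95 × 1.7/0.28 = 12.84.
Sorption retards both mechanisms: v_R = v/R = 0.01324 m/day, D_R = D/R = 0.02368 m²/day.
Peak time from v_R²t² + 2D_R t − x² = 0: t = (√(D_R² + v_R²x²) − D_R)/v_R².
√(D_R² + v_R²x²) = √(0.02368² + 0.01324² × 179²) = 2.370; v_R² = 0.0001753.
t = (2.370 − 0.02368)/0.0001753 = 13400 days.

13400 days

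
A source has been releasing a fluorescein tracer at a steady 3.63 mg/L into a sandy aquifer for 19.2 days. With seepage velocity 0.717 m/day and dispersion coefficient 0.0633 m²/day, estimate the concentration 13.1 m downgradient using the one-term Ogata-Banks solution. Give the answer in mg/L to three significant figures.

For a continuous step input, C/C₀ ≈ ½·erfc((x−vt)/(2√(Dt))).
vt = 0.717 × 19.2 = 13.7664 m and 2√(Dt) = 2√(0.0633 × 19.2) = 2.205 m.
Argument (x−vt)/(2√(Dt)) = (13.1 − 13.7664)/2.205 = -0.3022; ½·erfc(-0.3022) = 0.6654.
C = 3.63 × 0.6654 = 2.42 mg/L.

2.42 mg/L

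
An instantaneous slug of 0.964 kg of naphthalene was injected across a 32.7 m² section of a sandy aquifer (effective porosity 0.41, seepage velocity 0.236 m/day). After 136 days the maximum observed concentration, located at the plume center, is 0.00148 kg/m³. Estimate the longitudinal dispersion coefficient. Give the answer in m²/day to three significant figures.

At the plume center C_max = M/(n_e·A·√(4πDt)), so D = M²/(4πt·(n_e·A·C_max)²).
n_e·A·C_max = 0.41 × 32.7 × 0.00148 = 0.01984 kg/m.
D = 0.964²/(4π × 136 × 0.01984²) = 1.38 m²/day.

1.38 m²/day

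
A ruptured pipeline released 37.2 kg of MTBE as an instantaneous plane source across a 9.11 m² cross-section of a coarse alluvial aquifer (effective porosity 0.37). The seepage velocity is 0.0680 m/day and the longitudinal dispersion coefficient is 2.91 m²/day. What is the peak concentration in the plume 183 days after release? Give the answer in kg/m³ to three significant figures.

0.135 kg/m³

The peak of an instantaneous 1D plume sits at x = vt; there the Gaussian factor is 1 and C_max = M/(n_e·A·√(4πDt)), where n_e·A is the pore area the mass is dissolved in.
√(4πDt) = √(4π × 2.91 × 183) = 81.80 m, so C_max = 37.2/(0.37 × 9.11 × 81.80) = 0.135 kg/m³.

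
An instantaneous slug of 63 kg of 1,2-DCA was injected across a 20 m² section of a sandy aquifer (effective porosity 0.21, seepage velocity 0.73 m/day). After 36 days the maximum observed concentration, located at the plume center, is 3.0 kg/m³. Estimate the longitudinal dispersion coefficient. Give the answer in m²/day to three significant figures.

0.0553 m²/day

At the plume center C_max = M/(n_e·A·√(4πDt)), so D = M²/(4πt·(n_e·A·C_max)²).
n_e·A·C_max = 0.21 × 20 × 3.0 = 12.60 kg/m.
D = 63²/(4π × 36 × 12.60²) = 0.0553 m²/day.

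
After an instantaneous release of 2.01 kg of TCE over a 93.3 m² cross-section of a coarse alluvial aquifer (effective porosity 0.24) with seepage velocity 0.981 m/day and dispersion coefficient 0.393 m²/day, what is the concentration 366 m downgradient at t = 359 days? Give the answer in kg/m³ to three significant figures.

0.00152 kg/m³

For an instantaneous plane source, C(x,t) = M/(n_e·A·√(4πDt)) · exp(−(x−vt)²/(4Dt)), with n_e·A the pore (flow) area.
Plume center vt = 0.981 × 359 = 352.179 m, so the well at 366 m is 13.821 m downgradient of the peak.
√(4πDt) = 42.11 m, giving peak height M/(n_e·A·√(4πDt)) = 2.01/(0.24 × 93.3 × 42.11) = 0.002132 kg/m³.
(x−vt)²/(4Dt) = (13.821)²/(4 × 0.393 × 359) = 0.3385; exp(−0.3385) = 0.7128.
C = 0.002132 × 0.7128 = 0.00152 kg/m³.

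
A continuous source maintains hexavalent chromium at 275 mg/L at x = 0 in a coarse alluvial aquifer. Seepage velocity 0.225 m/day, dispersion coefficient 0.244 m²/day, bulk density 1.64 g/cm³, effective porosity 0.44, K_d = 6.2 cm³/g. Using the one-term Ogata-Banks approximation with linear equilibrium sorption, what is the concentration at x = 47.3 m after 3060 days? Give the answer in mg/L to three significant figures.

Retardation factor R = 1 + ρ_b·K_d/n = 1 + 1.64 × 6.2/0.44 = 24.11.
Sorption retards both mechanisms: v_R = v/R = 0.009332 m/day, D_R = D/R = 0.01012 m²/day.
v_R·t = 0.009332 × 3060 = 28.55592 m; 2√(D_R t) = 11.13 m; argument = (47.3 − 28.55592)/11.13 = 1.684.
C = C₀ × ½·erfc(1.684) = 275 × 0.008620 = 2.37 mg/L.

2.37 mg/L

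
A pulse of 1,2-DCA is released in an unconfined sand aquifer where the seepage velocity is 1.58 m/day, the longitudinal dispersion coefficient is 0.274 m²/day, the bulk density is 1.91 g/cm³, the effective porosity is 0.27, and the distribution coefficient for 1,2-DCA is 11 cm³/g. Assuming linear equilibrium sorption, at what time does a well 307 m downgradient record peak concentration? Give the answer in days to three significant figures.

Retardation factor R = 1 + ρ_b·K_d/n = 1 + 1.91 × 11/0.27 = 78.81.
Sorption retards both mechanisms: v_R = v/R = 0.02005 m/day, D_R = D/R = 0.003477 m²/day.
Peak time from v_R²t² + 2D_R t − x² = 0: t = (√(D_R² + v_R²x²) − D_R)/v_R².
√(D_R² + v_R²x²) = √(0.003477² + 0.02005² × 307²) = 6.155; v_R² = 0.0004020.
t = (6.155 − 0.003477)/0.0004020 = 15300 days.

15300 days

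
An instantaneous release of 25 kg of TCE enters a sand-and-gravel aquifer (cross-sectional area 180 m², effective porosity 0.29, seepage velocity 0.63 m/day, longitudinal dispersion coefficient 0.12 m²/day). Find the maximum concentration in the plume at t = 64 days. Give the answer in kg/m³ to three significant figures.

0.0488 kg/m³

The peak of an instantaneous 1D plume sits at x = vt; there the Gaussian factor is 1 and C_max = M/(n_e·A·√(4πDt)), where n_e·A is the pore area the mass is dissolved in.
√(4πDt) = √(4π × 0.12 × 64) = 9.824 m, so C_max = 25/(0.29 × 180 × 9.824) = 0.0488 kg/m³.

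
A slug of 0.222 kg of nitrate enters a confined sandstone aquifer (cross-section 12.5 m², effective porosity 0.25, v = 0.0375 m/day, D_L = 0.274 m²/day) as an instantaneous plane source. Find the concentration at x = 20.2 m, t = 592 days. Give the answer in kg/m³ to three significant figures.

For an instantaneous plane source, C(x,t) = M/(n_e·A·√(4πDt)) · exp(−(x−vt)²/(4Dt)), with n_e·A the pore (flow) area.
Plume center vt = 0.0375 × 592 = 22.2 m, so the well at 20.2 m is 2 m upgradient of the peak.
√(4πDt) = 45.15 m, giving peak height M/(n_e·A·√(4πDt)) = 0.222/(0.25 × 12.5 × 45.15) = 0.001573 kg/m³.
(x−vt)²/(4Dt) = (-2)²/(4 × 0.274 × 592) = 0.006165; exp(−0.006165) = 0.9939.
C = 0.001573 × 0.9939 = 0.00156 kg/m³.

0.00156 kg/m³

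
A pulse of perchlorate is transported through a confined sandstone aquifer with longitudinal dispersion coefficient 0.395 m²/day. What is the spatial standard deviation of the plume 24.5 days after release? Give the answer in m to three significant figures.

4.40 m

Dispersive spreading gives a Gaussian with σ² = 2Dt; advection only shifts the center.
σ = √(2 × 0.395 × 24.5) = 4.40 m.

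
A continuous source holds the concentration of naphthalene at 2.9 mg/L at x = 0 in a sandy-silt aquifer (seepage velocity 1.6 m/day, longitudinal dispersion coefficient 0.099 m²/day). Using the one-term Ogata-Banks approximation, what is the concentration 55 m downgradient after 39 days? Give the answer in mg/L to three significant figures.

For a continuous step input, C/C₀ ≈ ½·erfc((x−vt)/(2√(Dt))).
vt = 1.6 × 39 = 62.4 m and 2√(Dt) = 2√(0.099 × 39) = 3.930 m.
Argument (x−vt)/(2√(Dt)) = (55 − 62.4)/3.930 = -1.883; ½·erfc(-1.883) = 0.9961.
C = 2.9 × 0.9961 = 2.89 mg/L.

2.89 mg/L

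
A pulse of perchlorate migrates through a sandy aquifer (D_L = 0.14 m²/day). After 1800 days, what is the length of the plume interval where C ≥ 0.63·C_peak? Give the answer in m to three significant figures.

The plume is Gaussian with σ = √(2Dt) = √(2 × 0.14 × 1800) = 22.45 m.
C/C_peak = exp(−Δx²/(2σ²)) = 0.63 ⇒ Δx = σ·√(−2 ln 0.63) = 22.45 × 0.9613 = 21.58 m.
Width = 2Δx = 43.2 m.

43.2 m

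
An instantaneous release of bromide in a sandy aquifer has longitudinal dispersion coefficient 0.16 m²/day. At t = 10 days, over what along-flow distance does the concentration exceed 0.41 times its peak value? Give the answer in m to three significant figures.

The plume is Gaussian with σ = √(2Dt) = √(2 × 0.16 × 10) = 1.789 m.
C/C_peak = exp(−Δx²/(2σ²)) = 0.41 ⇒ Δx = σ·√(−2 ln 0.41) = 1.789 × 1.335 = 2.388 m.
Width = 2Δx = 4.78 m.

4.78 m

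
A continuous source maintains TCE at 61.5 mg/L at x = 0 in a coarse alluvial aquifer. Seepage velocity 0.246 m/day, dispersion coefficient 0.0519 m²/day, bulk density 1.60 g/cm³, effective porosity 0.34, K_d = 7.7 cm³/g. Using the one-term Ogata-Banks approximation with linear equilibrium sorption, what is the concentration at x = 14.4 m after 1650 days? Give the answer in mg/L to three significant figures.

3.16 mg/L

Retardation factor R = 1 + ρ_b·K_d/n = 1 + 1.60 × 7.7/0.34 = 37.24.
Sorption retards both mechanisms: v_R = v/R = 0.006606 m/day, D_R = D/R = 0.001394 m²/day.
v_R·t = 0.006606 × 1650 = 10.8999 m; 2√(D_R t) = 3.033 m; argument = (14.4 − 10.8999)/3.033 = 1.154.
C = C₀ × ½·erfc(1.154) = 61.5 × 0.05134 = 3.16 mg/L.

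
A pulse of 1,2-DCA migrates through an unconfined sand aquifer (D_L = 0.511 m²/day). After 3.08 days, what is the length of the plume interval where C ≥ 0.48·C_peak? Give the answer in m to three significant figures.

The plume is Gaussian with σ = √(2Dt) = √(2 × 0.511 × 3.08) = 1.774 m.
C/C_peak = exp(−Δx²/(2σ²)) = 0.48 ⇒ Δx = σ·√(−2 ln 0.48) = 1.774 × 1.212 = 2.150 m.
Width = 2Δx = 4.30 m.

4.30 m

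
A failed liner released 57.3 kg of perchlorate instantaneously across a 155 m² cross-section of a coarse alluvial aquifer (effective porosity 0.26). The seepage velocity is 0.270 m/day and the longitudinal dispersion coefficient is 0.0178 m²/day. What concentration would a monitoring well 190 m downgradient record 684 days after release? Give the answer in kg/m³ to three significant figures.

0.0643 kg/m³

For an instantaneous plane source, C(x,t) = M/(n_e·A·√(4πDt)) · exp(−(x−vt)²/(4Dt)), with n_e·A the pore (flow) area.
Plume center vt = 0.270 × 684 = 184.68 m, so the well at 190 m is 5.32 m downgradient of the peak.
√(4πDt) = 12.37 m, giving peak height M/(n_e·A·√(4πDt)) = 57.3/(0.26 × 155 × 12.37) = 0.1149 kg/m³.
(x−vt)²/(4Dt) = (5.32)²/(4 × 0.0178 × 684) = 0.5811; exp(−0.5811) = 0.5593.
C = 0.1149 × 0.5593 = 0.0643 kg/m³.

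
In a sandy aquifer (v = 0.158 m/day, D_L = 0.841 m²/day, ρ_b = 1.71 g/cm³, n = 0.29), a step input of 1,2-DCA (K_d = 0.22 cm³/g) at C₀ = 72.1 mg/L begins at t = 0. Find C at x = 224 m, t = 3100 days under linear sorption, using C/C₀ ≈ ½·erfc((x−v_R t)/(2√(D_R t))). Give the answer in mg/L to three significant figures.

Retardation factor R = 1 + ρ_b·K_d/n = 1 + 1.71 × 0.22/0.29 = 2.297.
Sorption retards both mechanisms: v_R = v/R = 0.06879 m/day, D_R = D/R = 0.3661 m²/day.
v_R·t = 0.06879 × 3100 = 213.249 m; 2√(D_R t) = 67.38 m; argument = (224 − 213.249)/67.38 = 0.1596.
C = C₀ × ½·erfc(0.1596) = 72.1 × 0.4107 = 29.6 mg/L.

29.6 mg/L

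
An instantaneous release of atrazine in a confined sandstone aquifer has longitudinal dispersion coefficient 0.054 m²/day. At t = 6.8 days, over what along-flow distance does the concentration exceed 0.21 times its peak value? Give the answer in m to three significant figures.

The plume is Gaussian with σ = √(2Dt) = √(2 × 0.054 × 6.8) = 0.8570 m.
C/C_peak = exp(−Δx²/(2σ²)) = 0.21 ⇒ Δx = σ·√(−2 ln 0.21) = 0.8570 × 1.767 = 1.514 m.
Width = 2Δx = 3.03 m.

3.03 m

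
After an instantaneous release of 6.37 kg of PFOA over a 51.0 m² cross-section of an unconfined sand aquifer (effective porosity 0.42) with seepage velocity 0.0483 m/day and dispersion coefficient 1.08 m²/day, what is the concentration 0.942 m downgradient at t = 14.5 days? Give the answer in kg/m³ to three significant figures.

0.0212 kg/m³

For an instantaneous plane source, C(x,t) = M/(n_e·A·√(4πDt)) · exp(−(x−vt)²/(4Dt)), with n_e·A the pore (flow) area.
Plume center vt = 0.0483 × 14.5 = 0.70035 m, so the well at 0.942 m is 0.24165 m downgradient of the peak.
√(4πDt) = 14.03 m, giving peak height M/(n_e·A·√(4πDt)) = 6.37/(0.42 × 51.0 × 14.03) = 0.02120 kg/m³.
(x−vt)²/(4Dt) = (0.24165)²/(4 × 1.08 × 14.5) = 0.0009322; exp(−0.0009322) = 0.9991.
C = 0.02120 × 0.9991 = 0.0212 kg/m³.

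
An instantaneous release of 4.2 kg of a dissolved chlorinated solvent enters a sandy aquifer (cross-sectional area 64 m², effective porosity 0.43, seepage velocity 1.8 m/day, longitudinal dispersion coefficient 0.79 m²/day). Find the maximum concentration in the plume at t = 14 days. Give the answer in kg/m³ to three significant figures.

The peak of an instantaneous 1D plume sits at x = vt; there the Gaussian factor is 1 and C_max = M/(n_e·A·√(4πDt)), where n_e·A is the pore area the mass is dissolved in.
√(4πDt) = √(4π × 0.79 × 14) = 11.79 m, so C_max = 4.2/(0.43 × 64 × 11.79) = 0.0129 kg/m³.

0.0129 kg/m³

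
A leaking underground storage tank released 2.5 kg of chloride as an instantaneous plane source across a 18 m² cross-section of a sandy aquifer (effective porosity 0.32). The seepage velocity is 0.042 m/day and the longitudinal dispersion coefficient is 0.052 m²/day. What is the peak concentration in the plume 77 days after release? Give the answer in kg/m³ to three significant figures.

The peak of an instantaneous 1D plume sits at x = vt; there the Gaussian factor is 1 and C_max = M/(n_e·A·√(4πDt)), where n_e·A is the pore area the mass is dissolved in.
√(4πDt) = √(4π × 0.052 × 77) = 7.093 m, so C_max = 2.5/(0.32 × 18 × 7.093) = 0.0612 kg/m³.

0.0612 kg/m³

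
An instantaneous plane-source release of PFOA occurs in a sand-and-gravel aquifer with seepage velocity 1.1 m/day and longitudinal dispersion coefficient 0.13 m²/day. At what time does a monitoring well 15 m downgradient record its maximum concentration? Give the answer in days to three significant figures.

13.5 days

For the 1D instantaneous-source solution, setting ∂C/∂t = 0 at fixed x gives v²t² + 2Dt − x² = 0, so t = (√(D² + v²x²) − D)/v².
√(D² + v²x²) = √(0.13² + 1.1² × 15²) = 16.50; v² = 1.21.
t = (16.50 − 0.13)/1.21 = 13.5 days (vs. the pure-advection estimate x/v = 13.6 d).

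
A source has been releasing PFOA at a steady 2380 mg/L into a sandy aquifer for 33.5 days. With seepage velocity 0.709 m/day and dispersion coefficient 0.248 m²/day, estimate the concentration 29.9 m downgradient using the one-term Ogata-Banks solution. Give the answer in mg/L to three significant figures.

For a continuous step input, C/C₀ ≈ ½·erfc((x−vt)/(2√(Dt))).
vt = 0.709 × 33.5 = 23.7515 m and 2√(Dt) = 2√(0.248 × 33.5) = 5.765 m.
Argument (x−vt)/(2√(Dt)) = (29.9 − 23.7515)/5.765 = 1.067; ½·erfc(1.067) = 0.06565.
C = 2380 × 0.06565 = 156 mg/L.

156 mg/L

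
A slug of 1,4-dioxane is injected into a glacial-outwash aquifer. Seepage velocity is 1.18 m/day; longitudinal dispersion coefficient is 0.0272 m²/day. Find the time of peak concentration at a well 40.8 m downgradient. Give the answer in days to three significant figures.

34.6 days

For the 1D instantaneous-source solution, setting ∂C/∂t = 0 at fixed x gives v²t² + 2Dt − x² = 0, so t = (√(D² + v²x²) − D)/v².
√(D² + v²x²) = √(0.0272² + 1.18² × 40.8²) = 48.14; v² = 1.3924.
t = (48.14 − 0.0272)/1.3924 = 34.6 days (vs. the pure-advection estimate x/v = 34.6 d).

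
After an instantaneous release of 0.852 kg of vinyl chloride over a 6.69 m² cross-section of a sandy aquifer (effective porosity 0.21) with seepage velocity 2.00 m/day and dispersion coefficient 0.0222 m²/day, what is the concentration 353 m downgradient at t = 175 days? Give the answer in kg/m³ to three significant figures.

0.0486 kg/m³

For an instantaneous plane source, C(x,t) = M/(n_e·A·√(4πDt)) · exp(−(x−vt)²/(4Dt)), with n_e·A the pore (flow) area.
Plume center vt = 2.00 × 175 = 350 m, so the well at 353 m is 3 m downgradient of the peak.
√(4πDt) = 6.987 m, giving peak height M/(n_e·A·√(4πDt)) = 0.852/(0.21 × 6.69 × 6.987) = 0.08680 kg/m³.
(x−vt)²/(4Dt) = (3)²/(4 × 0.0222 × 175) = 0.5792; exp(−0.5792) = 0.5603.
C = 0.08680 × 0.5603 = 0.0486 kg/m³.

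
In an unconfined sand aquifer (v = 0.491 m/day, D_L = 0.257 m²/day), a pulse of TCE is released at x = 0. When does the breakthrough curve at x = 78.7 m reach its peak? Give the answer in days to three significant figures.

159 days

For the 1D instantaneous-source solution, setting ∂C/∂t = 0 at fixed x gives v²t² + 2Dt − x² = 0, so t = (√(D² + v²x²) − D)/v².
√(D² + v²x²) = √(0.257² + 0.491² × 78.7²) = 38.64; v² = 0.241081.
t = (38.64 − 0.257)/0.241081 = 159 days (vs. the pure-advection estimate x/v = 160 d).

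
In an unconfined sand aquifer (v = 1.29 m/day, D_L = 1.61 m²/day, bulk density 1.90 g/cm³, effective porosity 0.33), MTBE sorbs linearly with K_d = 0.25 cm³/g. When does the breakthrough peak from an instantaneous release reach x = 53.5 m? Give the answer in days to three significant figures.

Retardation factor R = 1 + ρ_b·K_d/n = 1 + 1.90 × 0.25/0.33 = 2.439.
Sorption retards both mechanisms: v_R = v/R = 0.5289 m/day, D_R = D/R = 0.6601 m²/day.
Peak time from v_R²t² + 2D_R t − x² = 0: t = (√(D_R² + v_R²x²) − D_R)/v_R².
√(D_R² + v_R²x²) = √(0.6601² + 0.5289² × 53.5²) = 28.30; v_R² = 0.2797.
t = (28.30 − 0.6601)/0.2797 = 98.8 days.

98.8 days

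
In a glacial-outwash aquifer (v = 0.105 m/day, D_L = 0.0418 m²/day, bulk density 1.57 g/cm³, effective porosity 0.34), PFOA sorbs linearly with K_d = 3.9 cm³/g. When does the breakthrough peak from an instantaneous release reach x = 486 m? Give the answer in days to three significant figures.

87900 days

Retardation factor R = 1 + ρ_b·K_d/n = 1 + 1.57 × 3.9/0.34 = 19.01.
Sorption retards both mechanisms: v_R = v/R = 0.005523 m/day, D_R = D/R = 0.002199 m²/day.
Peak time from v_R²t² + 2D_R t − x² = 0: t = (√(D_R² + v_R²x²) − D_R)/v_R².
√(D_R² + v_R²x²) = √(0.002199² + 0.005523² × 486²) = 2.684; v_R² = 3.050e-05.
t = (2.684 − 0.002199)/3.050e-05 = 87900 days.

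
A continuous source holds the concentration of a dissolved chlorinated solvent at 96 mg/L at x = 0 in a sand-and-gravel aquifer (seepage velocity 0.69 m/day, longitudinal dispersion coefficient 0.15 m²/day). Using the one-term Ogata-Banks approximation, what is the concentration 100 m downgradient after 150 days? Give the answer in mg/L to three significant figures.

For a continuous step input, C/C₀ ≈ ½·erfc((x−vt)/(2√(Dt))).
vt = 0.69 × 150 = 103.5 m and 2√(Dt) = 2√(0.15 × 150) = 9.487 m.
Argument (x−vt)/(2√(Dt)) = (100 − 103.5)/9.487 = -0.3689; ½·erfc(-0.3689) = 0.6991.
C = 96 × 0.6991 = 67.1 mg/L.

67.1 mg/L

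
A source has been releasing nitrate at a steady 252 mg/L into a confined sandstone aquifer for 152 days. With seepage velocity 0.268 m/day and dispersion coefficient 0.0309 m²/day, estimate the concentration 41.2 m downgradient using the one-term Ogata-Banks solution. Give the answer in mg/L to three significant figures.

111 mg/L

For a continuous step input, C/C₀ ≈ ½·erfc((x−vt)/(2√(Dt))).
vt = 0.268 × 152 = 40.736 m and 2√(Dt) = 2√(0.0309 × 152) = 4.334 m.
Argument (x−vt)/(2√(Dt)) = (41.2 − 40.736)/4.334 = 0.1071; ½·erfc(0.1071) = 0.4398.
C = 252 × 0.4398 = 111 mg/L.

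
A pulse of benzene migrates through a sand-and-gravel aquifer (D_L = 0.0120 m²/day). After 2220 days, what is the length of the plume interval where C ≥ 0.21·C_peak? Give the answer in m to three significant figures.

The plume is Gaussian with σ = √(2Dt) = √(2 × 0.0120 × 2220) = 7.299 m.
C/C_peak = exp(−Δx²/(2σ²)) = 0.21 ⇒ Δx = σ·√(−2 ln 0.21) = 7.299 × 1.767 = 12.90 m.
Width = 2Δx = 25.8 m.

25.8 m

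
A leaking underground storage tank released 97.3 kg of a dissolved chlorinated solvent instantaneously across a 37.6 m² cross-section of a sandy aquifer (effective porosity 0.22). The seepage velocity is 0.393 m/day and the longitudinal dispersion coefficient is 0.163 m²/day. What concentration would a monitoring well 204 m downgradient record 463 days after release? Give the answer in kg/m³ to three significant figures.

0.0764 kg/m³

For an instantaneous plane source, C(x,t) = M/(n_e·A·√(4πDt)) · exp(−(x−vt)²/(4Dt)), with n_e·A the pore (flow) area.
Plume center vt = 0.393 × 463 = 181.959 m, so the well at 204 m is 22.041 m downgradient of the peak.
√(4πDt) = 30.80 m, giving peak height M/(n_e·A·√(4πDt)) = 97.3/(0.22 × 37.6 × 30.80) = 0.3819 kg/m³.
(x−vt)²/(4Dt) = (22.041)²/(4 × 0.163 × 463) = 1.609; exp(−1.609) = 0.2001.
C = 0.3819 × 0.2001 = 0.0764 kg/m³.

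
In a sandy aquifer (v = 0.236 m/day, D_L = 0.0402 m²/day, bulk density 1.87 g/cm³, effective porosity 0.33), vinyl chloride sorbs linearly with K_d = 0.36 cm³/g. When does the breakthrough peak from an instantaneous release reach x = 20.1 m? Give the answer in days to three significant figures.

257 days

Retardation factor R = 1 + ρ_b·K_d/n = 1 + 1.87 × 0.36/0.33 = 3.040.
Sorption retards both mechanisms: v_R = v/R = 0.07763 m/day, D_R = D/R = 0.01322 m²/day.
Peak time from v_R²t² + 2D_R t − x² = 0: t = (√(D_R² + v_R²x²) − D_R)/v_R².
√(D_R² + v_R²x²) = √(0.01322² + 0.07763² × 20.1²) = 1.560; v_R² = 0.006026.
t = (1.560 − 0.01322)/0.006026 = 257 days.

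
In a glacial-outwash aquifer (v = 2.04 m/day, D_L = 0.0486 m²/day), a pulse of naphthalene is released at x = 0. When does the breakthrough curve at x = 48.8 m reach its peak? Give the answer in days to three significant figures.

23.9 days

For the 1D instantaneous-source solution, setting ∂C/∂t = 0 at fixed x gives v²t² + 2Dt − x² = 0, so t = (√(D² + v²x²) − D)/v².
√(D² + v²x²) = √(0.0486² + 2.04² × 48.8²) = 99.55; v² = 4.1616.
t = (99.55 − 0.0486)/4.1616 = 23.9 days (vs. the pure-advection estimate x/v = 23.9 d).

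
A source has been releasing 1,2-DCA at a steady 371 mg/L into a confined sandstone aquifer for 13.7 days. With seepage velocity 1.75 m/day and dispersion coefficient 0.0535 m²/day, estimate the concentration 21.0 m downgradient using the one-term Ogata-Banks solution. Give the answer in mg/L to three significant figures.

368 mg/L

For a continuous step input, C/C₀ ≈ ½·erfc((x−vt)/(2√(Dt))).
vt = 1.75 × 13.7 = 23.975 m and 2√(Dt) = 2√(0.0535 × 13.7) = 1.712 m.
Argument (x−vt)/(2√(Dt)) = (21.0 − 23.975)/1.712 = -1.738; ½·erfc(-1.738) = 0.9930.
C = 371 × 0.9930 = 368 mg/L.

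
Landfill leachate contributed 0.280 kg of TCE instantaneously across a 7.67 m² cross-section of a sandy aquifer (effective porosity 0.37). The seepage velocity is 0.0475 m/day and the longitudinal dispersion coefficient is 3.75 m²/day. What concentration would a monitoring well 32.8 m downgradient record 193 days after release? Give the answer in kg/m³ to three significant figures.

0.000853 kg/m³

For an instantaneous plane source, C(x,t) = M/(n_e·A·√(4πDt)) · exp(−(x−vt)²/(4Dt)), with n_e·A the pore (flow) area.
Plume center vt = 0.0475 × 193 = 9.1675 m, so the well at 32.8 m is 23.6325 m downgradient of the peak.
√(4πDt) = 95.37 m, giving peak height M/(n_e·A·√(4πDt)) = 0.280/(0.37 × 7.67 × 95.37) = 0.001035 kg/m³.
(x−vt)²/(4Dt) = (23.6325)²/(4 × 3.75 × 193) = 0.1929; exp(−0.1929) = 0.8246.
C = 0.001035 × 0.8246 = 0.000853 kg/m³.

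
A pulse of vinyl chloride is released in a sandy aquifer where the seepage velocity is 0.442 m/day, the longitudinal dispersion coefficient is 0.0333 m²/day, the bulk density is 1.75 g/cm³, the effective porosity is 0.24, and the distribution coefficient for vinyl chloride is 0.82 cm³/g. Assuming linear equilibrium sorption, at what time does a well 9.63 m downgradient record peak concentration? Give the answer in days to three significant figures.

Retardation factor R = 1 + ρ_b·K_d/n = 1 + 1.75 × 0.82/0.24 = 6.979.
Sorption retards both mechanisms: v_R = v/R = 0.06333 m/day, D_R = D/R = 0.004771 m²/day.
Peak time from v_R²t² + 2D_R t − x² = 0: t = (√(D_R² + v_R²x²) − D_R)/v_R².
√(D_R² + v_R²x²) = √(0.004771² + 0.06333² × 9.63²) = 0.6099; v_R² = 0.004011.
t = (0.6099 − 0.004771)/0.004011 = 151 days.

151 days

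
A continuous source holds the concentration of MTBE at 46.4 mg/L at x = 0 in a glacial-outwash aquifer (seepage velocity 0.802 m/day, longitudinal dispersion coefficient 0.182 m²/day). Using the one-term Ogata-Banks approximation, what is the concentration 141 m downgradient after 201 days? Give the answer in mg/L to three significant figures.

46.0 mg/L

For a continuous step input, C/C₀ ≈ ½·erfc((x−vt)/(2√(Dt))).
vt = 0.802 × 201 = 161.202 m and 2√(Dt) = 2√(0.182 × 201) = 12.10 m.
Argument (x−vt)/(2√(Dt)) = (141 − 161.202)/12.10 = -1.670; ½·erfc(-1.670) = 0.9909.
C = 46.4 × 0.9909 = 46.0 mg/L.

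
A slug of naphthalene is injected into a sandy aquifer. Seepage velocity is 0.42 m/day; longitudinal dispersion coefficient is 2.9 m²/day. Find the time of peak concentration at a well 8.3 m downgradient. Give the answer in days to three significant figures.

9.27 days

For the 1D instantaneous-source solution, setting ∂C/∂t = 0 at fixed x gives v²t² + 2Dt − x² = 0, so t = (√(D² + v²x²) − D)/v².
√(D² + v²x²) = √(2.9² + 0.42² × 8.3²) = 4.535; v² = 0.1764.
t = (4.535 − 2.9)/0.1764 = 9.27 days (vs. the pure-advection estimate x/v = 19.8 d).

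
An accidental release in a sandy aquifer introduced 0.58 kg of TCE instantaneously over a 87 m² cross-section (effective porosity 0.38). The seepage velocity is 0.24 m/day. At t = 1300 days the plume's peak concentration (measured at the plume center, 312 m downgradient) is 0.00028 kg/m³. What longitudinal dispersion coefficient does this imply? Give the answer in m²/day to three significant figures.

At the plume center C_max = M/(n_e·A·√(4πDt)), so D = M²/(4πt·(n_e·A·C_max)²).
n_e·A·C_max = 0.38 × 87 × 0.00028 = 0.009257 kg/m.
D = 0.58²/(4π × 1300 × 0.009257²) = 0.240 m²/day.

0.240 m²/day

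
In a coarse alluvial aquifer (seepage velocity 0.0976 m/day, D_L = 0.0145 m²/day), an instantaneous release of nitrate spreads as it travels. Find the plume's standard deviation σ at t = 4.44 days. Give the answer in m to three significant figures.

0.359 m

Dispersive spreading gives a Gaussian with σ² = 2Dt; advection only shifts the center.
σ = √(2 × 0.0145 × 4.44) = 0.359 m.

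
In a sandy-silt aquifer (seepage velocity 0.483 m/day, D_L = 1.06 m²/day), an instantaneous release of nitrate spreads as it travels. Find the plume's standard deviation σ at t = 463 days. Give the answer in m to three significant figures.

31.3 m

Dispersive spreading gives a Gaussian with σ² = 2Dt; advection only shifts the center.
σ = √(2 × 1.06 × 463) = 31.3 m.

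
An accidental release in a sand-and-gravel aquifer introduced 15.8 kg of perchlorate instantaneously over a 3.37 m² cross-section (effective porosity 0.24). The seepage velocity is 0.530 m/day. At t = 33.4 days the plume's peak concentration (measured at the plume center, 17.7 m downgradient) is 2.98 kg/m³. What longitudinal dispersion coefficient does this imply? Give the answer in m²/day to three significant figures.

0.102 m²/day

At the plume center C_max = M/(n_e·A·√(4πDt)), so D = M²/(4πt·(n_e·A·C_max)²).
n_e·A·C_max = 0.24 × 3.37 × 2.98 = 2.410 kg/m.
D = 15.8²/(4π × 33.4 × 2.410²) = 0.102 m²/day.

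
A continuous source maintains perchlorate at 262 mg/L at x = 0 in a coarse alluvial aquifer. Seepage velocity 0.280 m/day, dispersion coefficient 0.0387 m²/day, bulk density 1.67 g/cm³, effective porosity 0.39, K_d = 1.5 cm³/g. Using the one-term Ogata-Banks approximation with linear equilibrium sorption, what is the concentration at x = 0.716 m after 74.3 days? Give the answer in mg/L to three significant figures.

Retardation factor R = 1 + ρ_b·K_d/n = 1 + 1.67 × 1.5/0.39 = 7.423.
Sorption retards both mechanisms: v_R = v/R = 0.03772 m/day, D_R = D/R = 0.005214 m²/day.
v_R·t = 0.03772 × 74.3 = 2.802596 m; 2√(D_R t) = 1.245 m; argument = (0.716 − 2.802596)/1.245 = -1.676.
C = C₀ × ½·erfc(-1.676) = 262 × 0.9911 = 260 mg/L.

260 mg/L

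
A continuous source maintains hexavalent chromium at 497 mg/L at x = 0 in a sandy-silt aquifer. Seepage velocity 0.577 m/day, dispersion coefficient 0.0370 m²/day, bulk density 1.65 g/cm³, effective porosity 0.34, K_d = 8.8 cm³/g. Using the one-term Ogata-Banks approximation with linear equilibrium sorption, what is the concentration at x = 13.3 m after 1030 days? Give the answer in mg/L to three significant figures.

293 mg/L

Retardation factor R = 1 + ρ_b·K_d/n = 1 + 1.65 × 8.8/0.34 = 43.71.
Sorption retards both mechanisms: v_R = v/R = 0.01320 m/day, D_R = D/R = 0.0008465 m²/day.
v_R·t = 0.01320 × 1030 = 13.596 m; 2√(D_R t) = 1.868 m; argument = (13.3 − 13.596)/1.868 = -0.1585.
C = C₀ × ½·erfc(-0.1585) = 497 × 0.5887 = 293 mg/L.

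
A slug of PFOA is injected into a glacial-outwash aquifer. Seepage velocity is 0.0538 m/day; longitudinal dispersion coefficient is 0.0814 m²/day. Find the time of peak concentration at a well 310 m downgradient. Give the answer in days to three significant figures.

For the 1D instantaneous-source solution, setting ∂C/∂t = 0 at fixed x gives v²t² + 2Dt − x² = 0, so t = (√(D² + v²x²) − D)/v².
√(D² + v²x²) = √(0.0814² + 0.0538² × 310²) = 16.68; v² = 0.00289444.
t = (16.68 − 0.0814)/0.00289444 = 5730 days (vs. the pure-advection estimate x/v = 5760 d).

5730 days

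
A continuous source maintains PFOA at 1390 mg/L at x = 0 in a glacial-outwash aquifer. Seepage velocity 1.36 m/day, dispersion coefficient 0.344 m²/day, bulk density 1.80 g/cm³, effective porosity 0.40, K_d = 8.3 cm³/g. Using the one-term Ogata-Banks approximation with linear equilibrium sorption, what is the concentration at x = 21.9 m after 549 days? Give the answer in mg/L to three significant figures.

305 mg/L

Retardation factor R = 1 + ρ_b·K_d/n = 1 + 1.80 × 8.3/0.40 = 38.35.
Sorption retards both mechanisms: v_R = v/R = 0.03546 m/day, D_R = D/R = 0.008970 m²/day.
v_R·t = 0.03546 × 549 = 19.46754 m; 2√(D_R t) = 4.438 m; argument = (21.9 − 19.46754)/4.438 = 0.5481.
C = C₀ × ½·erfc(0.5481) = 1390 × 0.2191 = 305 mg/L.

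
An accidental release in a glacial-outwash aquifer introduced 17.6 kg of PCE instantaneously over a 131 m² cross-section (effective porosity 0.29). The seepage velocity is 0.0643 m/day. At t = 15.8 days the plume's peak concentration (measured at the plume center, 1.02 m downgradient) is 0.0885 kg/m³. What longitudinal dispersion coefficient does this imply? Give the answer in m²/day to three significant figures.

At the plume center C_max = M/(n_e·A·√(4πDt)), so D = M²/(4πt·(n_e·A·C_max)²).
n_e·A·C_max = 0.29 × 131 × 0.0885 = 3.362 kg/m.
D = 17.6²/(4π × 15.8 × 3.362²) = 0.138 m²/day.

0.138 m²/day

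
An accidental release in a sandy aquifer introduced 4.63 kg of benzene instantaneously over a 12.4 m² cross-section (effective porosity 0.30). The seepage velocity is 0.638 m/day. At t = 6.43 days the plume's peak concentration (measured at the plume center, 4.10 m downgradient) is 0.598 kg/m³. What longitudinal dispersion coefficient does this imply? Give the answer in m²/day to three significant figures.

0.0536 m²/day

At the plume center C_max = M/(n_e·A·√(4πDt)), so D = M²/(4πt·(n_e·A·C_max)²).
n_e·A·C_max = 0.30 × 12.4 × 0.598 = 2.225 kg/m.
D = 4.63²/(4π × 6.43 × 2.225²) = 0.0536 m²/day.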